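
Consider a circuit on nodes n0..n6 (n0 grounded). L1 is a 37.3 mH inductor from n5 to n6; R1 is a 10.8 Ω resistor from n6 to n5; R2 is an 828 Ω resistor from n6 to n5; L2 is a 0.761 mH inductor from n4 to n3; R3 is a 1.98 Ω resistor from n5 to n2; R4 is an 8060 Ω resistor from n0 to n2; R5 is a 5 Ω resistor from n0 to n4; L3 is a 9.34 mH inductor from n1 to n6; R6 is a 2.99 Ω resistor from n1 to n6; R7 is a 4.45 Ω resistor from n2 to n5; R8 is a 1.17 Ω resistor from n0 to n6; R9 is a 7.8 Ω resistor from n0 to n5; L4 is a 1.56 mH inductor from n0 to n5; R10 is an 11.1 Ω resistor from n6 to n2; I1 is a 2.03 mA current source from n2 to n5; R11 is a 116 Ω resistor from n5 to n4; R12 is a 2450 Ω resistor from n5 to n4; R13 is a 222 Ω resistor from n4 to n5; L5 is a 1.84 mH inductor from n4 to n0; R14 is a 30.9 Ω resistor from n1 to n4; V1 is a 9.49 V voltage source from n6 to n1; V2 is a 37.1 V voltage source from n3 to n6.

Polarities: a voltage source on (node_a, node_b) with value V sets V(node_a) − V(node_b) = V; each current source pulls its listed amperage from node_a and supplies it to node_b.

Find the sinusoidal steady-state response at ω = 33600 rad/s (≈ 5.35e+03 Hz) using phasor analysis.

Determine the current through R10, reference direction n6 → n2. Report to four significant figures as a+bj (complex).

Apply KCL at each of the 6 non-ground nodes and solve the resulting linear system.
Node n1: branches {L3, R6, R14, V1} → V_1 = -9.448+1.262j
Node n2: branches {R3, R4, R7, R10, I1} → V_2 = 0.009495+0.5417j
Node n3: branches {L2, V2} → V_3 = 37.14+1.262j
Node n4: branches {L2, R5, R11, R12, R13, L5, R14} → V_4 = 0.2312-5.664j
Node n5: branches {L1, R1, R2, R3, R7, R9, L4, I1, R11, R12, R13} → V_5 = 0.008296+0.4529j
Node n6: branches {L1, R1, R2, L3, R6, R8, R10, V1, V2} → V_6 = 0.04175+1.262j
Source currents: i(V1)=-3.487+0.2544j, i(V2)=-0.2709+1.444j

0.002906+0.06489j A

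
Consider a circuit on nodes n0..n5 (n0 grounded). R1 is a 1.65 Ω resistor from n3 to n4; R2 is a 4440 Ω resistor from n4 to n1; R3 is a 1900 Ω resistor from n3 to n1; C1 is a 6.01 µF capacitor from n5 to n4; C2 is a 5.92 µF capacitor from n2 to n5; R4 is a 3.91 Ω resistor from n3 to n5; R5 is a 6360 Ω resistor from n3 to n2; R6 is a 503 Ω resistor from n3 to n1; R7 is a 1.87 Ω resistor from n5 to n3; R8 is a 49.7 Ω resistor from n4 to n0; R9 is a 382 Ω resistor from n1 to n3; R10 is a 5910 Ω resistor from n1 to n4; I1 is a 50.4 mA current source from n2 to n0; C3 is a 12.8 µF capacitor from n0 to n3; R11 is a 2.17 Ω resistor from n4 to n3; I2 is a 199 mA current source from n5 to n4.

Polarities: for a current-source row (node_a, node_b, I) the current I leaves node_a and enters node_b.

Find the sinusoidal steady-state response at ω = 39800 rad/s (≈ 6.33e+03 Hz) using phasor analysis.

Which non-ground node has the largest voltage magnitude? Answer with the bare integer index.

Element admittances at ω=39800 rad/s:
  Y(R1) = 0.6061+0.000j S between n3,n4
  Y(R2) = 0.0002252+0.000j S between n4,n1
  Y(R3) = 0.0005263+0.000j S between n3,n1
  Y(C1) = 0.000+0.2392j S between n5,n4
  Y(C2) = 0.000+0.2356j S between n2,n5
  Y(R4) = 0.2558+0.000j S between n3,n5
  Y(R5) = 0.0001572+0.000j S between n3,n2
  Y(R6) = 0.001988+0.000j S between n3,n1
  Y(R7) = 0.5348+0.000j S between n5,n3
  Y(R8) = 0.02012+0.000j S between n4,n0
  Y(R9) = 0.002618+0.000j S between n1,n3
  Y(R10) = 0.0001692+0.000j S between n1,n4
  I1: injects 0.0504 A into n0 (from n2)
  Y(C3) = 0.000+0.5094j S between n0,n3
  Y(R11) = 0.4608+0.000j S between n4,n3
  I2: injects 0.199 A into n4 (from n5)
Assemble and solve the 5×5 MNA system:
  V(n1)=0.009177+0.09807j  V(n2)=-0.2540+0.4363j  V(n3)=-0.0006498+0.1043j  V(n4)=0.1370+0.01645j  V(n5)=-0.2537+0.2225j

2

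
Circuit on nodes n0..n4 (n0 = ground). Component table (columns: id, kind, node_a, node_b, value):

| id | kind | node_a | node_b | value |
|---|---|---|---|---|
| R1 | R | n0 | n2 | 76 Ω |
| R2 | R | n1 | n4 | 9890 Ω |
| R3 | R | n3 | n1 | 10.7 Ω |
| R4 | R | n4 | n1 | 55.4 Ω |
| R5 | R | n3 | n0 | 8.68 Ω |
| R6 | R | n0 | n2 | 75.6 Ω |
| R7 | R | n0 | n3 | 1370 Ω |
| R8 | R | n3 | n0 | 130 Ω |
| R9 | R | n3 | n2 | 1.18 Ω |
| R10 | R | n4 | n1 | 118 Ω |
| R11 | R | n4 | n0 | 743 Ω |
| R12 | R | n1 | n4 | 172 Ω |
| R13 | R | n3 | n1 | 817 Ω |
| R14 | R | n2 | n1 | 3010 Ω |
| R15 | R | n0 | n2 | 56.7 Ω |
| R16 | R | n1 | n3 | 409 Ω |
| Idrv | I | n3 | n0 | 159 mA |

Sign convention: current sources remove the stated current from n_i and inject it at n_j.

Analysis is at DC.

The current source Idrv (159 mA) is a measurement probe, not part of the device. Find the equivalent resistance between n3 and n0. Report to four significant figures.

MNA unknowns: 4 node voltages V₁..V_4
R1: Y=0.01316 on G[0,2]
R2: Y=0.0001011 on G[1,4]
R3: Y=0.09346 on G[3,1]
R4: Y=0.01805 on G[4,1]
R5: Y=0.1152 on G[3,0]
R6: Y=0.01323 on G[0,2]
R7: Y=0.0007299 on G[0,3]
R8: Y=0.007692 on G[3,0]
R9: Y=0.8475 on G[3,2]
R10: Y=0.008475 on G[4,1]
R11: Y=0.001346 on G[4,0]
R12: Y=0.005814 on G[1,4]
R13: Y=0.001224 on G[3,1]
R14: Y=0.0003322 on G[2,1]
R15: Y=0.01764 on G[0,2]
R16: Y=0.002445 on G[1,3]
Idrv: z[3]−=0.159, z[0]+=0.159
solve → V1=-0.9409, V2=-0.9064, V3=-0.9535, V4=-0.9034

R_eq = 5.997 Ω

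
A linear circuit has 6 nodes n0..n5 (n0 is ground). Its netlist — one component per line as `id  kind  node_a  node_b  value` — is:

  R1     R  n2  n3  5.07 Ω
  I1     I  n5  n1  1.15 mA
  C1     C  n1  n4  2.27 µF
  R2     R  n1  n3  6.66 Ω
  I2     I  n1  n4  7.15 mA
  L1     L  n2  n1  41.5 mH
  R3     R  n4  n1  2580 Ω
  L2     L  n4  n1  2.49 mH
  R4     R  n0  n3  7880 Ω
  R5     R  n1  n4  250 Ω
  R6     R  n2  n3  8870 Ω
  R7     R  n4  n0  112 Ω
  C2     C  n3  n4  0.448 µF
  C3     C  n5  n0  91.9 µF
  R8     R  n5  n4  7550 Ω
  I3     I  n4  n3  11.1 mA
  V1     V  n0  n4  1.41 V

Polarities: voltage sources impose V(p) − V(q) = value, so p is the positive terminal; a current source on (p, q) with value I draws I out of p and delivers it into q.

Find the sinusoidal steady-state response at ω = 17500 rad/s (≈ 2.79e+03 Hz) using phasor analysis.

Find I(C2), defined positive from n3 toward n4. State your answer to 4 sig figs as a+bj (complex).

0.001671+0.0006433j A

Element admittances at ω=17500 rad/s:
  Y(R1) = 0.1972+0.000j S between n2,n3
  I1: injects 0.00115 A into n1 (from n5)
  Y(C1) = 0.000+0.03972j S between n1,n4
  Y(R2) = 0.1502+0.000j S between n1,n3
  I2: injects 0.00715 A into n4 (from n1)
  Y(L1) = 0.000-0.001377j S between n2,n1
  Y(R3) = 0.0003876+0.000j S between n4,n1
  Y(L2) = 0.000-0.02295j S between n4,n1
  Y(R4) = 0.0001269+0.000j S between n0,n3
  Y(R5) = 0.004000+0.000j S between n1,n4
  Y(R6) = 0.0001127+0.000j S between n2,n3
  Y(R7) = 0.008929+0.000j S between n4,n0
  Y(C2) = 0.000+0.007840j S between n3,n4
  Y(C3) = 0.000+1.608j S between n5,n0
  Y(R8) = 0.0001325+0.000j S between n5,n4
  I3: injects 0.0111 A into n3 (from n4)
  V1: constraint V(n0)−V(n4) = 1.41
Assemble and solve the 6×6 MNA system:
  V(n1)=-1.392-0.2097j  V(n2)=-1.328-0.2128j  V(n3)=-1.328-0.2132j  V(n4)=-1.410+0.000j  V(n5)=-6.845e-08+0.0008312j
  i(V1)=-0.01409-2.717e-05j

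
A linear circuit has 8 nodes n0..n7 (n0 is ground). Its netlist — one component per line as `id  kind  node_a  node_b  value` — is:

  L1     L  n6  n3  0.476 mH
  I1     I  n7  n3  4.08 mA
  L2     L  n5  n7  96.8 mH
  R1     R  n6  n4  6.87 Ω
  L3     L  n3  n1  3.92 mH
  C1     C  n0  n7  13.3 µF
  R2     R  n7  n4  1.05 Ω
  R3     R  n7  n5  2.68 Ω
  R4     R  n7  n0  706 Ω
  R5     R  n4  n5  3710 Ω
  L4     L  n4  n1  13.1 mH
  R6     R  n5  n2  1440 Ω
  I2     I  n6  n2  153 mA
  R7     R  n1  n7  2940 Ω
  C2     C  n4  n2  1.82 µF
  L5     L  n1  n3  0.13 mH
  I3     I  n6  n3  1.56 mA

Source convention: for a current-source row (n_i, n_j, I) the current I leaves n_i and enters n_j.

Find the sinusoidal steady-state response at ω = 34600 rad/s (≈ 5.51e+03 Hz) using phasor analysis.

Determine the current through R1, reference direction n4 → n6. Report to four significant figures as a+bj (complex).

0.1488+0.002183j A

Element admittances at ω=34600 rad/s:
  Y(L1) = 0.000-0.06072j S between n6,n3
  I1: injects 0.00408 A into n3 (from n7)
  Y(L2) = 0.000-0.0002986j S between n5,n7
  Y(R1) = 0.1456+0.000j S between n6,n4
  Y(L3) = 0.000-0.007373j S between n3,n1
  Y(C1) = 0.000+0.4602j S between n0,n7
  Y(R2) = 0.9524+0.000j S between n7,n4
  Y(R3) = 0.3731+0.000j S between n7,n5
  Y(R4) = 0.001416+0.000j S between n7,n0
  Y(R5) = 0.0002695+0.000j S between n4,n5
  Y(L4) = 0.000-0.002206j S between n4,n1
  Y(R6) = 0.0006944+0.000j S between n5,n2
  I2: injects 0.153 A into n2 (from n6)
  Y(R7) = 0.0003401+0.000j S between n1,n7
  Y(C2) = 0.000+0.06297j S between n4,n2
  Y(L5) = 0.000-0.2223j S between n1,n3
  I3: injects 0.00156 A into n3 (from n6)
Assemble and solve the 7×7 MNA system:
  V(n1)=-0.9720+0.08279j  V(n2)=0.03133-2.428j  V(n3)=-0.9815+0.08213j  V(n4)=0.004607+0.001735j  V(n5)=6.507e-05-0.004505j  V(n6)=-1.017-0.01326j  V(n7)=0.000+0.000j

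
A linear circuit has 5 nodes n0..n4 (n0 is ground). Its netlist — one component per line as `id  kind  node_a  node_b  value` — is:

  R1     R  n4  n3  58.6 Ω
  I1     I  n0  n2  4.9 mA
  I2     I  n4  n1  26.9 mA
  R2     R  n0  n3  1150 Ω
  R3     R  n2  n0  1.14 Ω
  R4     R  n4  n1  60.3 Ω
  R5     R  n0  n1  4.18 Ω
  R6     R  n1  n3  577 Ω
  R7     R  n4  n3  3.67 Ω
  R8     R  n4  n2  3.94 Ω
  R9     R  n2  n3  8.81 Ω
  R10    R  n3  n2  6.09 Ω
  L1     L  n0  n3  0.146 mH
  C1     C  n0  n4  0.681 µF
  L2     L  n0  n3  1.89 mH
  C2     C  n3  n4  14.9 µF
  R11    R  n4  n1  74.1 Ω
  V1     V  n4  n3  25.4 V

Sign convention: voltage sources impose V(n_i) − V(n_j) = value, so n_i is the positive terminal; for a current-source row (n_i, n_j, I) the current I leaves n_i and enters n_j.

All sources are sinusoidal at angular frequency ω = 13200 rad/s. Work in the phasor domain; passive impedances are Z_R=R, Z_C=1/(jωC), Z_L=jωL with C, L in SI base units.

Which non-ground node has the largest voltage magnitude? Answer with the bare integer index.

4

Element admittances at ω=13200 rad/s:
  Y(R1) = 0.01706+0.000j S between n4,n3
  I1: injects 0.0049 A into n2 (from n0)
  I2: injects 0.0269 A into n1 (from n4)
  Y(R2) = 0.0008696+0.000j S between n0,n3
  Y(R3) = 0.8772+0.000j S between n2,n0
  Y(R4) = 0.01658+0.000j S between n4,n1
  Y(R5) = 0.2392+0.000j S between n0,n1
  Y(R6) = 0.001733+0.000j S between n1,n3
  Y(R7) = 0.2725+0.000j S between n4,n3
  Y(R8) = 0.2538+0.000j S between n4,n2
  Y(R9) = 0.1135+0.000j S between n2,n3
  Y(R10) = 0.1642+0.000j S between n3,n2
  Y(L1) = 0.000-0.5189j S between n0,n3
  Y(C1) = 0.000+0.008989j S between n0,n4
  Y(L2) = 0.000-0.04008j S between n0,n3
  Y(C2) = 0.000+0.1967j S between n3,n4
  Y(R11) = 0.01350+0.000j S between n4,n1
  V1: constraint V(n4)−V(n3) = 25.4
Assemble and solve the 5×5 MNA system:
  V(n1)=2.491-0.7261j  V(n2)=3.209-2.334j  V(n3)=-3.634-6.187j  V(n4)=21.77-6.187j
  i(V1)=-12.73-4.049j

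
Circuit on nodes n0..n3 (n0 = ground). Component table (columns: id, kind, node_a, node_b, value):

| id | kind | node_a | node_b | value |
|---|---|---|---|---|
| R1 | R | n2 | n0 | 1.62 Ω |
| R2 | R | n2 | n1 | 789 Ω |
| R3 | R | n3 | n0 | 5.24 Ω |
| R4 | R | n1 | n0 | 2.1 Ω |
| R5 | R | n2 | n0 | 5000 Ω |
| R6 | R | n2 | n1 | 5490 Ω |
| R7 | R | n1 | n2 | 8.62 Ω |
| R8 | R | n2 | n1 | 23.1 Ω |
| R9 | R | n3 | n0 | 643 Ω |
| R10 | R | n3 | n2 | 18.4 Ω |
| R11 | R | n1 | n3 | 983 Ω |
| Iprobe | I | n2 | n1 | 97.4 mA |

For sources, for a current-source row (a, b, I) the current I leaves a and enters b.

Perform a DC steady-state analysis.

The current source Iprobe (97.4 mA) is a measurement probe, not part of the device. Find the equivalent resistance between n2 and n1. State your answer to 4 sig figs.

Element admittances at DC:
  Y(R1) = 0.6173 S between n2,n0
  Y(R2) = 0.001267 S between n2,n1
  Y(R3) = 0.1908 S between n3,n0
  Y(R4) = 0.4762 S between n1,n0
  Y(R5) = 0.0002000 S between n2,n0
  Y(R6) = 0.0001821 S between n2,n1
  Y(R7) = 0.1160 S between n1,n2
  Y(R8) = 0.04329 S between n2,n1
  Y(R9) = 0.001555 S between n3,n0
  Y(R10) = 0.05435 S between n3,n2
  Y(R11) = 0.001017 S between n1,n3
  Iprobe: injects 0.0974 A into n1 (from n2)
Assemble and solve the 3×3 MNA system:
  V(n1)=0.1291  V(n2)=-0.09336  V(n3)=-0.01995

R_eq = 2.284 Ω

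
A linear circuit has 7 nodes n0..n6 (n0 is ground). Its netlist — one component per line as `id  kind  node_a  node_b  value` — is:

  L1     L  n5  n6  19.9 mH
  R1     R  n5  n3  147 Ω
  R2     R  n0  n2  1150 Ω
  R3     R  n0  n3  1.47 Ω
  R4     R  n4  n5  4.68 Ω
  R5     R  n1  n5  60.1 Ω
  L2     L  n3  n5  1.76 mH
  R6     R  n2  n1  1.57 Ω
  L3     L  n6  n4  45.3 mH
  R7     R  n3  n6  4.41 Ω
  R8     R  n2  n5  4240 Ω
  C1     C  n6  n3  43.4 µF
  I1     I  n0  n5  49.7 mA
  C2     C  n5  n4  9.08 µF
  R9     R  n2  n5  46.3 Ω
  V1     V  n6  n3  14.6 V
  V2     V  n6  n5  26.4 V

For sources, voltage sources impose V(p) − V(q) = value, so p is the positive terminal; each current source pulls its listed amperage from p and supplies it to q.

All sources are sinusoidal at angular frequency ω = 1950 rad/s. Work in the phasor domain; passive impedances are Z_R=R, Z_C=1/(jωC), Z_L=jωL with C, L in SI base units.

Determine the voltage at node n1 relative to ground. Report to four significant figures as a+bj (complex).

-11.46+0.000j V

Element admittances at ω=1950 rad/s:
  Y(L1) = 0.000-0.02577j S between n5,n6
  Y(R1) = 0.006803+0.000j S between n5,n3
  Y(R2) = 0.0008696+0.000j S between n0,n2
  Y(R3) = 0.6803+0.000j S between n0,n3
  Y(R4) = 0.2137+0.000j S between n4,n5
  Y(R5) = 0.01664+0.000j S between n1,n5
  Y(L2) = 0.000-0.2914j S between n3,n5
  Y(R6) = 0.6369+0.000j S between n2,n1
  Y(L3) = 0.000-0.01132j S between n6,n4
  Y(R7) = 0.2268+0.000j S between n3,n6
  Y(R8) = 0.0002358+0.000j S between n2,n5
  Y(C1) = 0.000+0.08463j S between n6,n3
  I1: injects 0.0497 A into n5 (from n0)
  Y(C2) = 0.000+0.01771j S between n5,n4
  Y(R9) = 0.02160+0.000j S between n2,n5
  V1: constraint V(n6)−V(n3) = 14.6
  V2: constraint V(n6)−V(n5) = 26.4
Assemble and solve the 8×8 MNA system:
  V(n1)=-11.46+0.000j  V(n2)=-11.45+0.000j  V(n3)=0.08770+0.000j  V(n4)=-11.75-1.397j  V(n5)=-11.71+0.000j  V(n6)=14.69+0.000j
  i(V1)=-3.171-4.674j  i(V2)=-0.1557+4.418j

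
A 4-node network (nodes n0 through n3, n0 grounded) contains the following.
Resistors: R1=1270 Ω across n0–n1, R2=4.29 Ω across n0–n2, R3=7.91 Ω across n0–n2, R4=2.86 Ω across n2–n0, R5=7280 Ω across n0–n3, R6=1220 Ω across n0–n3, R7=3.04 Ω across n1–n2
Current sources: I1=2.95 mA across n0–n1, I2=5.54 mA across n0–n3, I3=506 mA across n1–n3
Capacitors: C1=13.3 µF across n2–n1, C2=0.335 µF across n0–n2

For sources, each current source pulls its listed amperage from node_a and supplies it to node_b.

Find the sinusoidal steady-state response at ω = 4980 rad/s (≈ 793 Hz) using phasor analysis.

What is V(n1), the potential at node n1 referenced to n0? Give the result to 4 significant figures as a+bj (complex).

-2.172+0.2956j V

Apply KCL at each of the 3 non-ground nodes and solve the resulting linear system.
Node n1: branches {R1, I1, C1, R7, I3} → V_1 = -2.172+0.2956j
Node n2: branches {R2, C1, R3, R4, C2, R7} → V_2 = -0.7069+0.001335j
Node n3: branches {R5, R6, I2, I3} → V_3 = 534.5+0.000j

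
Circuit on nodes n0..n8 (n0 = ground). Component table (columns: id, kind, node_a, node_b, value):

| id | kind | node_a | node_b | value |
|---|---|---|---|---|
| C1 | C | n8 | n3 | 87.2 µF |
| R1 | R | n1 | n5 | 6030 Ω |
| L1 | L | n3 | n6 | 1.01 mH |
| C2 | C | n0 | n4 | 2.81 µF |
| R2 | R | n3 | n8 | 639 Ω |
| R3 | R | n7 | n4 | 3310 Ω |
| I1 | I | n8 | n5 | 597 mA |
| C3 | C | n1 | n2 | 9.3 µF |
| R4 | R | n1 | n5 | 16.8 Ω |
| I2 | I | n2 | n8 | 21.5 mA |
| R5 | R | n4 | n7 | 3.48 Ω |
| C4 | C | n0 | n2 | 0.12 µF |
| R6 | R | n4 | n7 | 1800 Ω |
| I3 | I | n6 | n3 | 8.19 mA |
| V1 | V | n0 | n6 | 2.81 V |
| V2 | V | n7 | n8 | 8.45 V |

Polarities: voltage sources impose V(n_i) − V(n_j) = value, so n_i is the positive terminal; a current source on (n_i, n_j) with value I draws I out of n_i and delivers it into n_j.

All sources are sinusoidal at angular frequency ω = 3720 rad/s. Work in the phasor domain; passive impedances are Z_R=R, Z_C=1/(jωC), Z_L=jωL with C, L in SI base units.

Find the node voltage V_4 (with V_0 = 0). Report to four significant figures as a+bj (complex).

Apply KCL at each of the 8 non-ground nodes and solve the resulting linear system.
Node n1: branches {R1, C3, R4} → V_1 = 0.000-1306j
Node n2: branches {C3, I2, C4} → V_2 = 0.000-1289j
Node n3: branches {C1, L1, R2, I3} → V_3 = -2.588-2.154j
Node n4: branches {C2, R3, R5, R6} → V_4 = 5.651-0.5672j
Node n5: branches {R1, I1, R4} → V_5 = 10.00-1306j
Node n6: branches {L1, I3, V1} → V_6 = -2.810+0.000j
Node n7: branches {R3, R5, R6, V2} → V_7 = 5.671-0.3623j
Node n8: branches {C1, R2, I1, I2, V2} → V_8 = -2.779-0.3623j
Source currents: i(V1)=0.5814+0.05907j, i(V2)=-0.005929-0.05907j

5.651-0.5672j V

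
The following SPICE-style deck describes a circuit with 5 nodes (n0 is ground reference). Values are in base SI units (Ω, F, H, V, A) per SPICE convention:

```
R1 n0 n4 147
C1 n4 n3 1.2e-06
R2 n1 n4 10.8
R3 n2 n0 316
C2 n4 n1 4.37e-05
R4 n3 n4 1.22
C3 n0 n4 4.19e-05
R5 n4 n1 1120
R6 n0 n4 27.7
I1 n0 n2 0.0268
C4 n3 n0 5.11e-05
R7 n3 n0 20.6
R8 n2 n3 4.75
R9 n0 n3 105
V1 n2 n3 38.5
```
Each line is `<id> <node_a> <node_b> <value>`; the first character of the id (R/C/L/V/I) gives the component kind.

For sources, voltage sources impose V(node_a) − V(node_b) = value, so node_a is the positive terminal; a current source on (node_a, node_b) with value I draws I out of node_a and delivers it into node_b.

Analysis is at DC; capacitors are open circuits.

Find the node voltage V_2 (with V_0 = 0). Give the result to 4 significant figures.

37.57 V

Element admittances at DC:
  Y(R1) = 0.006803 S between n0,n4
  Y(C1) = 0.000 S between n4,n3
  Y(R2) = 0.09259 S between n1,n4
  Y(R3) = 0.003165 S between n2,n0
  Y(C2) = 0.000 S between n4,n1
  Y(R4) = 0.8197 S between n3,n4
  Y(C3) = 0.000 S between n0,n4
  Y(R5) = 0.0008929 S between n4,n1
  Y(R6) = 0.03610 S between n0,n4
  I1: injects 0.0268 A into n2 (from n0)
  Y(C4) = 0.000 S between n3,n0
  Y(R7) = 0.04854 S between n3,n0
  Y(R8) = 0.2105 S between n2,n3
  Y(R9) = 0.009524 S between n0,n3
  V1: constraint V(n2)−V(n3) = 38.5
Assemble and solve the 5×5 MNA system:
  V(n1)=-0.8854  V(n2)=37.57  V(n3)=-0.9317  V(n4)=-0.8854
  i(V1)=-8.197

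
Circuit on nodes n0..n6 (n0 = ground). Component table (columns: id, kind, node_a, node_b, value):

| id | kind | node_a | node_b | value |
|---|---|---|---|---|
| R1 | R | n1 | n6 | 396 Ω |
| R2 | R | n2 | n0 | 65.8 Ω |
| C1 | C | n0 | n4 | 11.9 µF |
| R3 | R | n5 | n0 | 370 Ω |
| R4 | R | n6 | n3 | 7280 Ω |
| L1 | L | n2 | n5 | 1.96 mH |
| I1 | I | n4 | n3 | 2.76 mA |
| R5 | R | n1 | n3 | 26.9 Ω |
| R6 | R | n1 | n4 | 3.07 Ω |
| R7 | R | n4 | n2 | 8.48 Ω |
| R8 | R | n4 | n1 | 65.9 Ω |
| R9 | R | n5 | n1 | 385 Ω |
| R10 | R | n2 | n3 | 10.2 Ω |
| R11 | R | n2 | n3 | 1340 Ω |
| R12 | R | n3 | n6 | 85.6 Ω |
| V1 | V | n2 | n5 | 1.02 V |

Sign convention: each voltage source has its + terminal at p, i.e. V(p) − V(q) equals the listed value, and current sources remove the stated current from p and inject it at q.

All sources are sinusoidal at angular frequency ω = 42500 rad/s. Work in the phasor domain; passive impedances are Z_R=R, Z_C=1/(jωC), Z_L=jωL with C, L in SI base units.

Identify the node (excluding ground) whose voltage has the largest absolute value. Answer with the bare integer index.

5

Element admittances at ω=42500 rad/s:
  Y(R1) = 0.002525+0.000j S between n1,n6
  Y(R2) = 0.01520+0.000j S between n2,n0
  Y(C1) = 0.000+0.5058j S between n0,n4
  Y(R3) = 0.002703+0.000j S between n5,n0
  Y(R4) = 0.0001374+0.000j S between n6,n3
  Y(L1) = 0.000-0.01200j S between n2,n5
  I1: injects 0.00276 A into n3 (from n4)
  Y(R5) = 0.03717+0.000j S between n1,n3
  Y(R6) = 0.3257+0.000j S between n1,n4
  Y(R7) = 0.1179+0.000j S between n4,n2
  Y(R8) = 0.01517+0.000j S between n4,n1
  Y(R9) = 0.002597+0.000j S between n5,n1
  Y(R10) = 0.09804+0.000j S between n2,n3
  Y(R11) = 0.0007463+0.000j S between n2,n3
  Y(R12) = 0.01168+0.000j S between n3,n6
  V1: constraint V(n2)−V(n5) = 1.02
Assemble and solve the 7×7 MNA system:
  V(n1)=-0.001256-0.003852j  V(n2)=0.04418-0.003463j  V(n3)=0.05126-0.003573j  V(n4)=0.0001226-0.003887j  V(n5)=-0.9758-0.003463j  V(n6)=0.04201-0.003622j
  i(V1)=-0.005169+0.01224j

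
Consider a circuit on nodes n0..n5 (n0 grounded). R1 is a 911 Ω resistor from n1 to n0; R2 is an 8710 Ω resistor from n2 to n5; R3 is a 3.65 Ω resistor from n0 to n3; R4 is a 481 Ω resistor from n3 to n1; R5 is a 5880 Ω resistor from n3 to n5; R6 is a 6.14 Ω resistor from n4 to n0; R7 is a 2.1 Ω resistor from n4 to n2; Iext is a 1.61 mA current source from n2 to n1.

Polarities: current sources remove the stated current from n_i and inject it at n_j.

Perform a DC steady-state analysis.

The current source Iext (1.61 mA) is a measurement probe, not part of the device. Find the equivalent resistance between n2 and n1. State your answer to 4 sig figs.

R_eq = 324.6 Ω

Element admittances at DC:
  Y(R1) = 0.001098 S between n1,n0
  Y(R2) = 0.0001148 S between n2,n5
  Y(R3) = 0.2740 S between n0,n3
  Y(R4) = 0.002079 S between n3,n1
  Y(R5) = 0.0001701 S between n3,n5
  Y(R6) = 0.1629 S between n4,n0
  Y(R7) = 0.4762 S between n4,n2
  Iext: injects 0.00161 A into n1 (from n2)
Assemble and solve the 5×5 MNA system:
  V(n1)=0.5093  V(n2)=-0.01326  V(n3)=0.003832  V(n4)=-0.009878  V(n5)=-0.003055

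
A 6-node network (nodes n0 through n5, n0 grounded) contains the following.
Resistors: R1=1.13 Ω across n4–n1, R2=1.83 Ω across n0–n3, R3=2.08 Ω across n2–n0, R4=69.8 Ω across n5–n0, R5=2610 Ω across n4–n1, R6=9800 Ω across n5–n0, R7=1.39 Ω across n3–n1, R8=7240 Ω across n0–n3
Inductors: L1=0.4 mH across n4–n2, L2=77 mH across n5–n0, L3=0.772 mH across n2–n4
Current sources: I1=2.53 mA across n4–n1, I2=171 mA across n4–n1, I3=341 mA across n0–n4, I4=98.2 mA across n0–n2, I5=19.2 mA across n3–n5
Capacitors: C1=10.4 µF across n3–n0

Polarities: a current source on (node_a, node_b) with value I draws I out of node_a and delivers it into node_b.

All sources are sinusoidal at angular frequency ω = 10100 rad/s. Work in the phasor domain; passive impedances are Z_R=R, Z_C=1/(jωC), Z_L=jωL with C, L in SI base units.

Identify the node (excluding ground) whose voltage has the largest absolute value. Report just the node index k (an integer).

Element admittances at ω=10100 rad/s:
  Y(R1) = 0.8850+0.000j S between n4,n1
  Y(R2) = 0.5464+0.000j S between n0,n3
  Y(R3) = 0.4808+0.000j S between n2,n0
  Y(L1) = 0.000-0.2475j S between n4,n2
  I1: injects 0.00253 A into n1 (from n4)
  Y(L2) = 0.000-0.001286j S between n5,n0
  Y(R4) = 0.01433+0.000j S between n5,n0
  I2: injects 0.171 A into n1 (from n4)
  I3: injects 0.341 A into n4 (from n0)
  Y(R5) = 0.0003831+0.000j S between n4,n1
  Y(R6) = 0.0001020+0.000j S between n5,n0
  Y(L3) = 0.000-0.1283j S between n2,n4
  Y(R7) = 0.7194+0.000j S between n3,n1
  I4: injects 0.0982 A into n2 (from n0)
  Y(C1) = 0.000+0.1050j S between n3,n0
  Y(R8) = 0.0001381+0.000j S between n0,n3
  I5: injects 0.0192 A into n5 (from n3)
Assemble and solve the 5×5 MNA system:
  V(n1)=0.6328+0.1489j  V(n2)=0.4889-0.1395j  V(n3)=0.3491+0.05564j  V(n4)=0.6674+0.2247j  V(n5)=1.320+0.1177j

5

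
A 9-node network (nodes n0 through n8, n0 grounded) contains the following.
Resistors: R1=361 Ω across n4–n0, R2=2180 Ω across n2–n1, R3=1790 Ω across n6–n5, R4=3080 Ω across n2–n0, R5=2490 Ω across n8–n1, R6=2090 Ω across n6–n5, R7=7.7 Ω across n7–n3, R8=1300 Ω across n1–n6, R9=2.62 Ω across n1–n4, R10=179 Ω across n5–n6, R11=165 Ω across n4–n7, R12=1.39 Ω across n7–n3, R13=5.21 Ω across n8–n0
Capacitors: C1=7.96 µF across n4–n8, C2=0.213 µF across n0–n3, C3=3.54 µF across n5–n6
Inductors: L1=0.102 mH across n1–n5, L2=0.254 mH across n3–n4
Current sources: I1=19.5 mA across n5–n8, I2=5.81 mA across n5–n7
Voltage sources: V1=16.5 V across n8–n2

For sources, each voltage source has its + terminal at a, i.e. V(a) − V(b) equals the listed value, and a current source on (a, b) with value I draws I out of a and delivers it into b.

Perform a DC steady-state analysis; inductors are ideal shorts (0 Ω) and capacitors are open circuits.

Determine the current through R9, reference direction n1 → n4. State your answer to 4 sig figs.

-0.02633 A

MNA unknowns: 8 node voltages V₁..V_8 plus 3 source currents (L1, L2, V1)
R1: Y=0.002770 on G[4,0]
C1: Y=0.000 on G[4,8]
C2: Y=0.000 on G[0,3]
R2: Y=0.0004587 on G[2,1]
R3: Y=0.0005587 on G[6,5]
R4: Y=0.0003247 on G[2,0]
L1: row V1−V5=0, i_L1 at 1,5
R5: Y=0.0004016 on G[8,1]
L2: row V3−V4=0, i_L2 at 3,4
R6: Y=0.0004785 on G[6,5]
R7: Y=0.1299 on G[7,3]
R8: Y=0.0007692 on G[1,6]
R9: Y=0.3817 on G[1,4]
R10: Y=0.005587 on G[5,6]
C3: Y=0.000 on G[5,6]
R11: Y=0.006061 on G[4,7]
I1: z[5]−=0.0195, z[8]+=0.0195
I2: z[5]−=0.00581, z[7]+=0.00581
R12: Y=0.7194 on G[7,3]
R13: Y=0.1919 on G[8,0]
V1: row V8−V2=16.5, i_V1 at 8,2
solve → V1=-7.477, V2=-16.37, V3=-7.408, V4=-7.408, V5=-7.477, V6=-7.477, V7=-7.401, V8=0.1346
aux → i_L1=0.02531, i_L2=0.005769, i_V1=-0.009391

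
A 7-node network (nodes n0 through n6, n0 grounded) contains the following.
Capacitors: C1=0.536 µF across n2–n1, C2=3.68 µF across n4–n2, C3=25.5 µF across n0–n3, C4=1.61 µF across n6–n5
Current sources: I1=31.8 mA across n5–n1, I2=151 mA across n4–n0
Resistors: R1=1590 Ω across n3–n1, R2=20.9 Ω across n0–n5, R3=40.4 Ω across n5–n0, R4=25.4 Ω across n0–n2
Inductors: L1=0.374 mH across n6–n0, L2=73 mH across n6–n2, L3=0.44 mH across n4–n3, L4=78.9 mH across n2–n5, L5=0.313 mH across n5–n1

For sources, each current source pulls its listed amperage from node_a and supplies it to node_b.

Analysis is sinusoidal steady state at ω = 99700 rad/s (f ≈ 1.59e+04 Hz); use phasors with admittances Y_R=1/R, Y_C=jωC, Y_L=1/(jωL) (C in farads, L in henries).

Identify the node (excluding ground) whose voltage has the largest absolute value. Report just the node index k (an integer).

1

MNA unknowns: 6 node voltages V₁..V_6
C1: Y=0.000+0.05344j on G[2,1]
I1: z[5]−=0.0318, z[1]+=0.0318
R1: Y=0.0006289+0.000j on G[3,1]
C2: Y=0.000+0.3669j on G[4,2]
L1: Y=0.000-0.02682j on G[6,0]
R2: Y=0.04785+0.000j on G[0,5]
L2: Y=0.000-0.0001374j on G[6,2]
R3: Y=0.02475+0.000j on G[5,0]
C3: Y=0.000+2.542j on G[0,3]
C4: Y=0.000+0.1605j on G[6,5]
L3: Y=0.000-0.02280j on G[4,3]
L4: Y=0.000-0.0001271j on G[2,5]
L5: Y=0.000-0.03205j on G[5,1]
R4: Y=0.03937+0.000j on G[0,2]
I2: z[4]−=0.151, z[0]+=0.151
solve → V1=-1.145-2.536j, V2=-1.163-0.7003j, V3=0.01059+0.003075j, V4=-1.240-0.3080j, V5=-1.124-0.4898j, V6=-1.350-0.5880j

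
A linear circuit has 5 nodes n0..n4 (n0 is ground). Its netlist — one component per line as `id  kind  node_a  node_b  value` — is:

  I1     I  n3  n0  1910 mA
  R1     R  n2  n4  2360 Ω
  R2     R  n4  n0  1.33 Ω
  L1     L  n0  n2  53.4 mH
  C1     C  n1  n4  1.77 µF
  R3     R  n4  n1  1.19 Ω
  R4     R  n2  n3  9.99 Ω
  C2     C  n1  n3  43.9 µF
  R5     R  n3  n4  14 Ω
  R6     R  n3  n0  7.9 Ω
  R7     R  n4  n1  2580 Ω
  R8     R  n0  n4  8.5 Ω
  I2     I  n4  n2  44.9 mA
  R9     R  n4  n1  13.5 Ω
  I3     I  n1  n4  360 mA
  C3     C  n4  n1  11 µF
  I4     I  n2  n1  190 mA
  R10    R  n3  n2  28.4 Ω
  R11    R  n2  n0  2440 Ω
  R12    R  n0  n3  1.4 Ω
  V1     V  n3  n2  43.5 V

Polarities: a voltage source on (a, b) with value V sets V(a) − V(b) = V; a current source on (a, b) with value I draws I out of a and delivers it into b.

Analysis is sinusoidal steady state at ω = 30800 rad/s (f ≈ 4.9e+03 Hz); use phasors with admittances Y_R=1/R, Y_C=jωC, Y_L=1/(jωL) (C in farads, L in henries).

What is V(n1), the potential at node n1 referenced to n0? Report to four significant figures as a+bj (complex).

Apply KCL at each of the 4 non-ground nodes and solve the resulting linear system.
Node n1: branches {C1, R3, C2, R7, R9, I3, C3, I4} → V_1 = -1.420-0.2001j
Node n2: branches {R1, L1, R4, I2, I4, R10, R11, V1} → V_2 = -45.11+0.2361j
Node n3: branches {I1, R4, C2, R5, R6, R10, R12, V1} → V_3 = -1.614+0.2361j
Node n4: branches {R1, R2, C1, R3, R5, R7, R8, I2, R9, I3, C3} → V_4 = -0.6151-0.2600j
Source currents: i(V1)=-5.778+0.02774j

-1.420-0.2001j V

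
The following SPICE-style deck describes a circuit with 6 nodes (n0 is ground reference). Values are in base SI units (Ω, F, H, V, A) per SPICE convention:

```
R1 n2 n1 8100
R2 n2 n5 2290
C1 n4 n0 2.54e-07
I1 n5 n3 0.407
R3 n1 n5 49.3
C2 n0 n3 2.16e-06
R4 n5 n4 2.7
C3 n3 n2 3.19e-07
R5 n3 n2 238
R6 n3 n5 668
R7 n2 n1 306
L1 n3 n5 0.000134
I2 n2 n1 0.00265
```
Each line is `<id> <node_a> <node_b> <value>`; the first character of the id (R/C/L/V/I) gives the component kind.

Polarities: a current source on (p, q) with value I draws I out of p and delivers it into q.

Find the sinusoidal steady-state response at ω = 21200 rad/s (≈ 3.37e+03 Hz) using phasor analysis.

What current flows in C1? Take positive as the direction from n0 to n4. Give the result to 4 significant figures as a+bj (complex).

-0.005634+0.0001466j A

Element admittances at ω=21200 rad/s:
  Y(R1) = 0.0001235+0.000j S between n2,n1
  Y(R2) = 0.0004367+0.000j S between n2,n5
  Y(C1) = 0.000+0.005385j S between n4,n0
  I1: injects 0.407 A into n3 (from n5)
  Y(R3) = 0.02028+0.000j S between n1,n5
  Y(C2) = 0.000+0.04579j S between n0,n3
  Y(R4) = 0.3704+0.000j S between n5,n4
  Y(C3) = 0.000+0.006763j S between n3,n2
  Y(R5) = 0.004202+0.000j S between n3,n2
  Y(R6) = 0.001497+0.000j S between n3,n5
  Y(R7) = 0.003268+0.000j S between n2,n1
  Y(L1) = 0.000-0.3520j S between n3,n5
  I2: injects 0.00265 A into n1 (from n2)
Assemble and solve the 5×5 MNA system:
  V(n1)=0.04076-0.8983j  V(n2)=-0.4250-0.01135j  V(n3)=0.003202+0.1230j  V(n4)=-0.02723-1.046j  V(n5)=-0.01202-1.047j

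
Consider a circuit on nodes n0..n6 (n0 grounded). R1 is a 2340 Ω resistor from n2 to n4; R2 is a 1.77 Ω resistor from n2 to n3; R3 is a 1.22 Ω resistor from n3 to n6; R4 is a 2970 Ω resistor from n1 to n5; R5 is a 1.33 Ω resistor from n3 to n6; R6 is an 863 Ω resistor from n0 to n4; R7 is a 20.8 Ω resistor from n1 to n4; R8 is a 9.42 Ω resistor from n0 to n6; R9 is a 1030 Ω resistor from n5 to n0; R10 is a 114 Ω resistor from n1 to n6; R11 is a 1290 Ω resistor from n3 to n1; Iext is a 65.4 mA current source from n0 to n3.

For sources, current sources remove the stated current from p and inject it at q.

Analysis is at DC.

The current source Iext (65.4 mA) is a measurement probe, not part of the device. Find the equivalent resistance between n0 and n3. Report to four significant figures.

R_eq = 9.947 Ω

MNA unknowns: 6 node voltages V₁..V_6
R1: Y=0.0004274 on G[2,4]
R2: Y=0.5650 on G[2,3]
R3: Y=0.8197 on G[3,6]
R4: Y=0.0003367 on G[1,5]
R5: Y=0.7519 on G[3,6]
R6: Y=0.001159 on G[0,4]
R7: Y=0.04808 on G[1,4]
R8: Y=0.1062 on G[0,6]
R9: Y=0.0009709 on G[5,0]
R10: Y=0.008772 on G[1,6]
R11: Y=0.0007752 on G[3,1]
Iext: z[0]−=0.0654, z[3]+=0.0654
solve → V1=0.5397, V2=0.6505, V3=0.6506, V4=0.5280, V5=0.1390, V6=0.6090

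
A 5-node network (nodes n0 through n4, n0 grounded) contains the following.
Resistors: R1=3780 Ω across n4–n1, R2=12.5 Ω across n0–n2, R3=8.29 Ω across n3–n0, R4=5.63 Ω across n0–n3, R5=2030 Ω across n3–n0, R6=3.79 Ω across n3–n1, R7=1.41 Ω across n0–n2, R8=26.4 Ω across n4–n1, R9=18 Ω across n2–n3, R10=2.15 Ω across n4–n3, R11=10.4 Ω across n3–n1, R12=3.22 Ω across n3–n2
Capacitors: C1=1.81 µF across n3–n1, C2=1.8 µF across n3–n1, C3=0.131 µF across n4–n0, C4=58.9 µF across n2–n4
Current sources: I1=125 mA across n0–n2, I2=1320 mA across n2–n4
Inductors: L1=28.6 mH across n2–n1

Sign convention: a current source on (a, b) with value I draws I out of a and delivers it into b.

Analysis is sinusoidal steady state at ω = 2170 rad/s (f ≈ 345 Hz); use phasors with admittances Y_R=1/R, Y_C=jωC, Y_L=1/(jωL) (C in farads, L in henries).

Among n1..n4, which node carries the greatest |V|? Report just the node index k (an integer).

MNA unknowns: 4 node voltages V₁..V_4
R1: Y=0.0002646+0.000j on G[4,1]
R2: Y=0.08000+0.000j on G[0,2]
R3: Y=0.1206+0.000j on G[3,0]
R4: Y=0.1776+0.000j on G[0,3]
R5: Y=0.0004926+0.000j on G[3,0]
C1: Y=0.000+0.003928j on G[3,1]
I1: z[0]−=0.125, z[2]+=0.125
R6: Y=0.2639+0.000j on G[3,1]
L1: Y=0.000-0.01611j on G[2,1]
C2: Y=0.000+0.003906j on G[3,1]
R7: Y=0.7092+0.000j on G[0,2]
C3: Y=0.000+0.0002843j on G[4,0]
C4: Y=0.000+0.1278j on G[2,4]
R8: Y=0.03788+0.000j on G[4,1]
R9: Y=0.05556+0.000j on G[2,3]
R10: Y=0.4651+0.000j on G[4,3]
R11: Y=0.09615+0.000j on G[3,1]
R12: Y=0.3106+0.000j on G[3,2]
I2: z[2]−=1.32, z[4]+=1.32
solve → V1=1.680-0.6152j, V2=-0.3867+0.2245j, V3=1.438-0.5965j, V4=3.611-1.615j

4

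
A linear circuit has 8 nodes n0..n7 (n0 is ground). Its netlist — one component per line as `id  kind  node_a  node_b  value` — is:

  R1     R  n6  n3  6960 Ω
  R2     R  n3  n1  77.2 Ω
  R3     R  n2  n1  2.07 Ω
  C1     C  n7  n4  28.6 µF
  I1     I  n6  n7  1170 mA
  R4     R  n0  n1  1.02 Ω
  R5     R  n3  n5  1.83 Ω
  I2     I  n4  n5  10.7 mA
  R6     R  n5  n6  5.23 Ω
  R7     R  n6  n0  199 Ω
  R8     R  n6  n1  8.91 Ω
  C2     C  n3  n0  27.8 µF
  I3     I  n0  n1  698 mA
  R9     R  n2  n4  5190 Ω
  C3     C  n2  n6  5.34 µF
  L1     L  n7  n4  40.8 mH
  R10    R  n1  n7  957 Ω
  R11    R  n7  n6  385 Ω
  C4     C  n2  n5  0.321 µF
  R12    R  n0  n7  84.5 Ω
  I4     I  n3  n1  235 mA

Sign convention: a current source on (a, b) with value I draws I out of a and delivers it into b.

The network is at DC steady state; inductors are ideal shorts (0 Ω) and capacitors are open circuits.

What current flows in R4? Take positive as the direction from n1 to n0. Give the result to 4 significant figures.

Element admittances at DC:
  Y(R1) = 0.0001437 S between n6,n3
  Y(R2) = 0.01295 S between n3,n1
  Y(R3) = 0.4831 S between n2,n1
  Y(C1) = 0.000 S between n7,n4
  I1: injects 1.17 A into n7 (from n6)
  Y(R4) = 0.9804 S between n0,n1
  Y(R5) = 0.5464 S between n3,n5
  I2: injects 0.0107 A into n5 (from n4)
  Y(R6) = 0.1912 S between n5,n6
  Y(R7) = 0.005025 S between n6,n0
  Y(R8) = 0.1122 S between n6,n1
  Y(C2) = 0.000 S between n3,n0
  I3: injects 0.698 A into n1 (from n0)
  Y(R9) = 0.0001927 S between n2,n4
  Y(C3) = 0.000 S between n2,n6
  L1: short n7↔n4 (DC inductor)
  Y(R10) = 0.001045 S between n1,n7
  Y(R11) = 0.002597 S between n7,n6
  Y(C4) = 0.000 S between n2,n5
  Y(R12) = 0.01183 S between n0,n7
  I4: injects 0.235 A into n1 (from n3)
Assemble and solve the 8×8 MNA system:
  V(n1)=-0.1160  V(n2)=-0.08707  V(n3)=-9.835  V(n4)=72.46  V(n5)=-9.635  V(n6)=-9.121  V(n7)=72.46
  i(L1)=0.02468

-0.1137 A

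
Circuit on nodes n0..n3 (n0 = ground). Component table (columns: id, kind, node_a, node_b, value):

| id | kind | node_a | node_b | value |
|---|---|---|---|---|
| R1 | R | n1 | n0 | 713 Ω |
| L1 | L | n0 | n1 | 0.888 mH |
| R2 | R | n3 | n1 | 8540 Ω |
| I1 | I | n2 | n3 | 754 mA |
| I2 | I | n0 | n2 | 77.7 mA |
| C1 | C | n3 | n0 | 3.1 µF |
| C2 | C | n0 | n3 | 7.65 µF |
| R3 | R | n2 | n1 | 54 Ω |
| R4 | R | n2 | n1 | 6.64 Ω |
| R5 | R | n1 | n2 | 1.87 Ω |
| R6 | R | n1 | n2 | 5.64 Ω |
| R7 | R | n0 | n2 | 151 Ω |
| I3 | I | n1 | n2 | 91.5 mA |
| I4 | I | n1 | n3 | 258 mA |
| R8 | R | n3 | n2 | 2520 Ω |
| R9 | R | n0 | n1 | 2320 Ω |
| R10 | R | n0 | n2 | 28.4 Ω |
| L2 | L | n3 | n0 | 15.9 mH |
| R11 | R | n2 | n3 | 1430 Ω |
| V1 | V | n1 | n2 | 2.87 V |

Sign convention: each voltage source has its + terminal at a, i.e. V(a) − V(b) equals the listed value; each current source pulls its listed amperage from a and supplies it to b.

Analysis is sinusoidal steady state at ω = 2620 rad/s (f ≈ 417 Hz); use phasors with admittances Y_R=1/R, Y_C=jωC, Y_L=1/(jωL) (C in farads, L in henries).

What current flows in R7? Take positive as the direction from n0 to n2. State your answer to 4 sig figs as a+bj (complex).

0.01603+0.01160j A

MNA unknowns: 3 node voltages V₁..V_3 plus 1 source current (V1)
R1: Y=0.001403+0.000j on G[1,0]
L1: Y=0.000-0.4298j on G[0,1]
R2: Y=0.0001171+0.000j on G[3,1]
I1: z[2]−=0.754, z[3]+=0.754
I2: z[0]−=0.0777, z[2]+=0.0777
C1: Y=0.000+0.008122j on G[3,0]
C2: Y=0.000+0.02004j on G[0,3]
R3: Y=0.01852+0.000j on G[2,1]
R4: Y=0.1506+0.000j on G[2,1]
R5: Y=0.5348+0.000j on G[1,2]
R6: Y=0.1773+0.000j on G[1,2]
R7: Y=0.006623+0.000j on G[0,2]
I3: z[1]−=0.0915, z[2]+=0.0915
I4: z[1]−=0.258, z[3]+=0.258
R8: Y=0.0003968+0.000j on G[3,2]
R9: Y=0.0004310+0.000j on G[0,1]
R10: Y=0.03521+0.000j on G[0,2]
L2: Y=0.000-0.02400j on G[3,0]
R11: Y=0.0006993+0.000j on G[2,3]
V1: row V1−V2=2.87, i_V1 at 1,2
solve → V1=0.4487-1.751j, V2=-2.421-1.751j, V3=64.75-223.8j
aux → i_V1=-2.119+0.1701j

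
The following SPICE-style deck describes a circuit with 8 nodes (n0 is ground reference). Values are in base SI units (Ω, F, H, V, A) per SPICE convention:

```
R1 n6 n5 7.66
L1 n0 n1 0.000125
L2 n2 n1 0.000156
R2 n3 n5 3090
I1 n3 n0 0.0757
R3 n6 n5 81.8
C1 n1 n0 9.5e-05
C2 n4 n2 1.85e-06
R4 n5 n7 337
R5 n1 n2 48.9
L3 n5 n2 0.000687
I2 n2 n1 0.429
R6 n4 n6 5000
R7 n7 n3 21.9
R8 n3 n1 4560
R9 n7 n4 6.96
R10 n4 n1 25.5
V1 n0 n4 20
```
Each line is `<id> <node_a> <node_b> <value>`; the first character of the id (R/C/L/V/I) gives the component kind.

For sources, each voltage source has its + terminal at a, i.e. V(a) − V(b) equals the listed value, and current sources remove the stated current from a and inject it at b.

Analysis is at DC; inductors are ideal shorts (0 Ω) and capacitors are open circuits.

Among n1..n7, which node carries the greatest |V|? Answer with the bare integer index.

3

MNA unknowns: 7 node voltages V₁..V_7 plus 4 source currents (L1, L2, L3, V1)
R1: Y=0.1305 on G[6,5]
L1: row V0−V1=0, i_L1 at 0,1
L2: row V2−V1=0, i_L2 at 2,1
R2: Y=0.0003236 on G[3,5]
I1: z[3]−=0.0757, z[0]+=0.0757
R3: Y=0.01222 on G[6,5]
C1: Y=0.000 on G[1,0]
C2: Y=0.000 on G[4,2]
R4: Y=0.002967 on G[5,7]
R5: Y=0.02045 on G[1,2]
L3: row V5−V2=0, i_L3 at 5,2
I2: z[2]−=0.429, z[1]+=0.429
R6: Y=0.0002000 on G[4,6]
R7: Y=0.04566 on G[7,3]
R8: Y=0.0002193 on G[3,1]
R9: Y=0.1437 on G[7,4]
R10: Y=0.03922 on G[4,1]
V1: row V0−V4=20, i_V1 at 0,4
solve → V1=0.000, V2=0.000, V3=-21.44, V4=-20.00, V5=0.000, V6=-0.02798, V7=-20.03
aux → i_L1=0.8594, i_L2=-0.4994, i_L3=-0.07037, i_V1=-0.7837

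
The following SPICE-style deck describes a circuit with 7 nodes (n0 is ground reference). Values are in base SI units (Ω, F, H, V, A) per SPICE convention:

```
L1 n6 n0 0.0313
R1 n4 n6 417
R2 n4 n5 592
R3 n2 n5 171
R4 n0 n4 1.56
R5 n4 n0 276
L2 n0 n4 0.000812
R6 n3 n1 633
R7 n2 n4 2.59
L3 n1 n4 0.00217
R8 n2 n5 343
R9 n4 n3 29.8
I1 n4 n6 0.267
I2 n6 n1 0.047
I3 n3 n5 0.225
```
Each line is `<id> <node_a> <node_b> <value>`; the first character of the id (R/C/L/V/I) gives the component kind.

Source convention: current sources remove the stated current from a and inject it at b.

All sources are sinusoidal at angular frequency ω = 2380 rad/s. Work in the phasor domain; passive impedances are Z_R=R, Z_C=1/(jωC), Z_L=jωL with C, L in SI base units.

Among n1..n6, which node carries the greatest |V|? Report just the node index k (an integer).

MNA unknowns: 6 node voltages V₁..V_6
L1: Y=0.000-0.01342j on G[6,0]
R1: Y=0.002398+0.000j on G[4,6]
R2: Y=0.001689+0.000j on G[4,5]
R3: Y=0.005848+0.000j on G[2,5]
R4: Y=0.6410+0.000j on G[0,4]
R5: Y=0.003623+0.000j on G[4,0]
L2: Y=0.000-0.5174j on G[0,4]
R6: Y=0.001580+0.000j on G[3,1]
R7: Y=0.3861+0.000j on G[2,4]
L3: Y=0.000-0.1936j on G[1,4]
R8: Y=0.002915+0.000j on G[2,5]
R9: Y=0.03356+0.000j on G[4,3]
I1: z[4]−=0.267, z[6]+=0.267
I2: z[6]−=0.047, z[1]+=0.047
I3: z[3]−=0.225, z[5]+=0.225
solve → V1=-0.2281+0.06559j, V2=0.2572-0.1249j, V3=-6.633-0.1163j, V4=-0.2296-0.1249j, V5=21.70-0.1249j, V6=2.852+15.84j

5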